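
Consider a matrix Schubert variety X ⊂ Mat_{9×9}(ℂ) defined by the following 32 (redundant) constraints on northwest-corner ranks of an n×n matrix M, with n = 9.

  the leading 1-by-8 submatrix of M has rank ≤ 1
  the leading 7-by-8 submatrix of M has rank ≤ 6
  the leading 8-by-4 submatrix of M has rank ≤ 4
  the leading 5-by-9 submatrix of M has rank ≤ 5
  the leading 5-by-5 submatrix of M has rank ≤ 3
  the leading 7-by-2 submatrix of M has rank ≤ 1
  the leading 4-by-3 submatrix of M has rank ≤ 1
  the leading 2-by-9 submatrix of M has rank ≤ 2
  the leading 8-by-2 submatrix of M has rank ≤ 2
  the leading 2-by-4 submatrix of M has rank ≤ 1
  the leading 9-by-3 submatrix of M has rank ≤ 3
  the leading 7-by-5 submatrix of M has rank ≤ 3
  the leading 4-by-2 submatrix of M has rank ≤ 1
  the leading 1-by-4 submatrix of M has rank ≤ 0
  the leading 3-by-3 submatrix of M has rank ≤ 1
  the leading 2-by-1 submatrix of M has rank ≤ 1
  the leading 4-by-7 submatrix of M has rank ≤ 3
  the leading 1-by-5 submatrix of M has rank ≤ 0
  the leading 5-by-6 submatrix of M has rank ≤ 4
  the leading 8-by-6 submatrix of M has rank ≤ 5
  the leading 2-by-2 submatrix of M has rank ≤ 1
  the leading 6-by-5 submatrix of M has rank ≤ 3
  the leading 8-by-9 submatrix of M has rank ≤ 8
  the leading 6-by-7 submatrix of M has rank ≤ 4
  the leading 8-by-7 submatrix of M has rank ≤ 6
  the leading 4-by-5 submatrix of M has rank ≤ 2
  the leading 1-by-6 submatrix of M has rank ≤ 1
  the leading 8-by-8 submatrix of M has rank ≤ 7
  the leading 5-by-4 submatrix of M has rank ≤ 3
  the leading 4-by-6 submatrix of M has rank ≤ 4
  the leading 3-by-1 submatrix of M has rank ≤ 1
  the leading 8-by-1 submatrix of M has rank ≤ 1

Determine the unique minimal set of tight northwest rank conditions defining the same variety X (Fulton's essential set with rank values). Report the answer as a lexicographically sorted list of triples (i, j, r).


Computing R[i][j] = min implied NW-rank bound (n=9, 32 conditions):

  R[1]: 0 0 0 0 0 1 1 1 1
  R[2]: 1 1 1 1 1 2 2 2 2
  R[3]: 1 1 1 2 2 3 3 3 3
  R[4]: 1 1 1 2 2 3 3 4 4
  R[5]: 1 1 2 3 3 4 4 5 5
  R[6]: 1 1 2 3 3 4 4 5 6
  R[7]: 1 1 2 3 3 4 5 6 7
  R[8]: 1 2 3 4 4 5 6 7 8
  R[9]: 1 2 3 4 5 6 7 8 9

giving w = (6, 1, 4, 8, 3, 9, 7, 2, 5) via Δ²R.

D(w) has 17 cells with 7 SE-corners; essential set:

[(1, 5, 0), (4, 3, 1), (4, 5, 2), (4, 7, 3), (6, 7, 4), (7, 2, 1), (7, 5, 3)]


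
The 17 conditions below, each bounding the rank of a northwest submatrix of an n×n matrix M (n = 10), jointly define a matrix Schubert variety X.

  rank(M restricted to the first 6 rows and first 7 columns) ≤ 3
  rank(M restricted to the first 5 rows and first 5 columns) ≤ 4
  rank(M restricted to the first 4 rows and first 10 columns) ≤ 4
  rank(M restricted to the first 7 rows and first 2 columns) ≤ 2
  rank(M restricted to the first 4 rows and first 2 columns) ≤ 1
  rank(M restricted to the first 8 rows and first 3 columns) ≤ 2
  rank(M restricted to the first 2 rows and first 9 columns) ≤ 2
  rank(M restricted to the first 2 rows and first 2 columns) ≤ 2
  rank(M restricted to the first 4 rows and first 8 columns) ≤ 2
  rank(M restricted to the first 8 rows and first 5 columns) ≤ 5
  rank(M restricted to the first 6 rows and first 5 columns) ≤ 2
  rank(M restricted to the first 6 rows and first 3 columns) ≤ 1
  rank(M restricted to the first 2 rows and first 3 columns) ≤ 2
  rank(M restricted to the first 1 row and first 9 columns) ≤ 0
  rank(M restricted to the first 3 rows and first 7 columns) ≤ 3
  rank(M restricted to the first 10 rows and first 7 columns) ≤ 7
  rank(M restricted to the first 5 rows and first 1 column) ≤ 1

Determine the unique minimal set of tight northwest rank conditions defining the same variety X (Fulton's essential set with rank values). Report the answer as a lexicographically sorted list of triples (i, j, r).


Reconstructing r_w from the 17 given conditions:

  i=1: 0 | 0 | 0 | 0 | 0 | 0 | 0 | 0 | 0 | 1
  i=2: 1 | 1 | 1 | 1 | 1 | 1 | 1 | 1 | 1 | 2
  i=3: 1 | 1 | 1 | 2 | 2 | 2 | 2 | 2 | 2 | 3
  i=4: 1 | 1 | 1 | 2 | 2 | 2 | 2 | 2 | 3 | 4
  i=5: 1 | 1 | 1 | 2 | 2 | 3 | 3 | 3 | 4 | 5
  i=6: 1 | 1 | 1 | 2 | 2 | 3 | 3 | 4 | 5 | 6
  i=7: 1 | 2 | 2 | 3 | 3 | 4 | 4 | 5 | 6 | 7
  i=8: 1 | 2 | 2 | 3 | 4 | 5 | 5 | 6 | 7 | 8
  i=9: 1 | 2 | 3 | 4 | 5 | 6 | 6 | 7 | 8 | 9
  i=10: 1 | 2 | 3 | 4 | 5 | 6 | 7 | 8 | 9 | 10

the unique w with this rank table is (10, 1, 4, 9, 6, 8, 2, 5, 3, 7).

6 SE-corners of the 25-cell Rothe diagram give Ess(w):

[(1, 9, 0), (4, 8, 2), (6, 3, 1), (6, 5, 2), (6, 7, 3), (8, 3, 2)]


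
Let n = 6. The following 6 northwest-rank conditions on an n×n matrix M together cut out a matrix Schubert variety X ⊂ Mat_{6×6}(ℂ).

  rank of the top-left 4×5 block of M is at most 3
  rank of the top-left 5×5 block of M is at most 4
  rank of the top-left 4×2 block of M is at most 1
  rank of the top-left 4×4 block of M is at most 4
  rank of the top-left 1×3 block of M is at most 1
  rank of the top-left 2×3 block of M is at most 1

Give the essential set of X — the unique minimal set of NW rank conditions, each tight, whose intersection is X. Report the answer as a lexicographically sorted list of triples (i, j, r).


Reconstructing r_w from the 6 given conditions:

  R[1]: 1  1  1  1  1  1
  R[2]: 1  1  1  2  2  2
  R[3]: 1  1  2  3  3  3
  R[4]: 1  1  2  3  3  4
  R[5]: 1  2  3  4  4  5
  R[6]: 1  2  3  4  5  6

so w = (1, 4, 3, 6, 2, 5).

|D(w)|=5, |Ess(w)|=3:

[(2, 3, 1), (4, 2, 1), (4, 5, 3)]


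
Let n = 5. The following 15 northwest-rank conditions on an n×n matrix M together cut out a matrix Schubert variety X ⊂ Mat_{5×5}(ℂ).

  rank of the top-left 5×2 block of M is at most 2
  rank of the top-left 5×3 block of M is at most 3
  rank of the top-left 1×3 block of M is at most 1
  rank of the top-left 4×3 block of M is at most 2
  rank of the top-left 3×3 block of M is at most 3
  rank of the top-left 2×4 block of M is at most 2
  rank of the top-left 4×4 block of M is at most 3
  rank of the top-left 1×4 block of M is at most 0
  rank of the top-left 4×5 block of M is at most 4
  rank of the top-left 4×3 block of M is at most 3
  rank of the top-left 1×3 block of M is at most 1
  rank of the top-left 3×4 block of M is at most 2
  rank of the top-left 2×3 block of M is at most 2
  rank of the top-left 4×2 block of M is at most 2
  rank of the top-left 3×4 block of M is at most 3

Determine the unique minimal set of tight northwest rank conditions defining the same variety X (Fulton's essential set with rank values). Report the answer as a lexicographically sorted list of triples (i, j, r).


Propagating the 15 rank bounds to every northwest block:

  R[1]: 0  0  0  0  1
  R[2]: 1  1  1  1  2
  R[3]: 1  2  2  2  3
  R[4]: 1  2  2  3  4
  R[5]: 1  2  3  4  5

so w = (5, 1, 2, 4, 3).

ℓ(w)=5; the 2 essential cells (i,j,r):

[(1, 4, 0), (4, 3, 2)]


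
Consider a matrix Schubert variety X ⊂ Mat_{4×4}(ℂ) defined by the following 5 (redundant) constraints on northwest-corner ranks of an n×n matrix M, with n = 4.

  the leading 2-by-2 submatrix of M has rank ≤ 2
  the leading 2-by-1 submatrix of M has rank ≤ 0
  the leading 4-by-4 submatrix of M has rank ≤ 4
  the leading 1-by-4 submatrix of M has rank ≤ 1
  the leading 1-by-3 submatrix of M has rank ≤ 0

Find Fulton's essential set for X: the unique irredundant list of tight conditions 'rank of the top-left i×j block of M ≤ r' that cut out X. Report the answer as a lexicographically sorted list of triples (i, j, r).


The tightest implied rank at each (i,j), from the 5 conditions:

  i=1: 0 0 0 1
  i=2: 0 1 1 2
  i=3: 1 2 2 3
  i=4: 1 2 3 4

giving w = (4, 2, 1, 3) via Δ²R.

D(w) has 4 cells with 2 SE-corners; essential set:

[(1, 3, 0), (2, 1, 0)]


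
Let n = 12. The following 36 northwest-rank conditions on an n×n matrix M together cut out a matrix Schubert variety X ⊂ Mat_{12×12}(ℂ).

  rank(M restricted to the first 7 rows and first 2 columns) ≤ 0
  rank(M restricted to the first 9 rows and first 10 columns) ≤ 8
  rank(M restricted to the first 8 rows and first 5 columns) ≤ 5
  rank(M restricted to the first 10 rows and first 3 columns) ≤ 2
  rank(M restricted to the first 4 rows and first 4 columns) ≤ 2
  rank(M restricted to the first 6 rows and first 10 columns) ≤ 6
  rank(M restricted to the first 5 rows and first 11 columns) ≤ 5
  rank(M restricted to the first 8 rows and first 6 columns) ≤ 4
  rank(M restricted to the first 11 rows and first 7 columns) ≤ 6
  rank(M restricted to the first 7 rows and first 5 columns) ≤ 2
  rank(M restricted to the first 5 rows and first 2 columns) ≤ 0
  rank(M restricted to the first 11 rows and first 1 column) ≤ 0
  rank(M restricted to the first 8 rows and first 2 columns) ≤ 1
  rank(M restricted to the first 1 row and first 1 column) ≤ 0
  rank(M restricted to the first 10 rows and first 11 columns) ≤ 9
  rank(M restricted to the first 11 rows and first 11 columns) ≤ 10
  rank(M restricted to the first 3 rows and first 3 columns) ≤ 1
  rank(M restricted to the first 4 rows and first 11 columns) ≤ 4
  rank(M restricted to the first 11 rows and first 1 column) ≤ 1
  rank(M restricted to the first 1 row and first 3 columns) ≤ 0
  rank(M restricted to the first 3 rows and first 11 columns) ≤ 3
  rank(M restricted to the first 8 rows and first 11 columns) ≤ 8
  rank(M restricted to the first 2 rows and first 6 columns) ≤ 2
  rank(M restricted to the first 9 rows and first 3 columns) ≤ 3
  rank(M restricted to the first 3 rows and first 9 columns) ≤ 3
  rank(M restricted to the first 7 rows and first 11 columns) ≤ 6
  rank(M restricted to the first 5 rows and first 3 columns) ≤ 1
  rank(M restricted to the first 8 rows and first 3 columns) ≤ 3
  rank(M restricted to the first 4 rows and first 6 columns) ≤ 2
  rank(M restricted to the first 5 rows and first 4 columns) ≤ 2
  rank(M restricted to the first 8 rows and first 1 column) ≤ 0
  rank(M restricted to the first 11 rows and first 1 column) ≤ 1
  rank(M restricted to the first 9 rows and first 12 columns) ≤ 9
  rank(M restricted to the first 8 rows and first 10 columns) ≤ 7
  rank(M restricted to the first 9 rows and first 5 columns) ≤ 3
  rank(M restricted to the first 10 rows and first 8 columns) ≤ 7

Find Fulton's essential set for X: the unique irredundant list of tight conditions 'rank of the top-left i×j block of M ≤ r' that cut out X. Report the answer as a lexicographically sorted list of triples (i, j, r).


The tightest implied rank at each (i,j), from the 36 conditions:

  row 1: 0 | 0 | 0 | 1 | 1 | 1 | 1 | 1 | 1 | 1 | 1 | 1
  row 2: 0 | 0 | 1 | 2 | 2 | 2 | 2 | 2 | 2 | 2 | 2 | 2
  row 3: 0 | 0 | 1 | 2 | 2 | 2 | 3 | 3 | 3 | 3 | 3 | 3
  row 4: 0 | 0 | 1 | 2 | 2 | 2 | 3 | 4 | 4 | 4 | 4 | 4
  row 5: 0 | 0 | 1 | 2 | 2 | 3 | 4 | 5 | 5 | 5 | 5 | 5
  row 6: 0 | 0 | 1 | 2 | 2 | 3 | 4 | 5 | 6 | 6 | 6 | 6
  row 7: 0 | 0 | 1 | 2 | 2 | 3 | 4 | 5 | 6 | 6 | 6 | 7
  row 8: 0 | 1 | 2 | 3 | 3 | 4 | 5 | 6 | 7 | 7 | 7 | 8
  row 9: 0 | 1 | 2 | 3 | 3 | 4 | 5 | 6 | 7 | 8 | 8 | 9
  row 10: 0 | 1 | 2 | 3 | 4 | 5 | 6 | 7 | 8 | 9 | 9 | 10
  row 11: 0 | 1 | 2 | 3 | 4 | 5 | 6 | 7 | 8 | 9 | 10 | 11
  row 12: 1 | 2 | 3 | 4 | 5 | 6 | 7 | 8 | 9 | 10 | 11 | 12

reading off 1-entries of Δ²R: w = (4, 3, 7, 8, 6, 9, 12, 2, 10, 5, 11, 1).

Fulton essential set (7 of the 29 Rothe cells):

[(1, 3, 0), (4, 6, 2), (7, 2, 0), (7, 5, 2), (7, 11, 6), (9, 5, 3), (11, 1, 0)]


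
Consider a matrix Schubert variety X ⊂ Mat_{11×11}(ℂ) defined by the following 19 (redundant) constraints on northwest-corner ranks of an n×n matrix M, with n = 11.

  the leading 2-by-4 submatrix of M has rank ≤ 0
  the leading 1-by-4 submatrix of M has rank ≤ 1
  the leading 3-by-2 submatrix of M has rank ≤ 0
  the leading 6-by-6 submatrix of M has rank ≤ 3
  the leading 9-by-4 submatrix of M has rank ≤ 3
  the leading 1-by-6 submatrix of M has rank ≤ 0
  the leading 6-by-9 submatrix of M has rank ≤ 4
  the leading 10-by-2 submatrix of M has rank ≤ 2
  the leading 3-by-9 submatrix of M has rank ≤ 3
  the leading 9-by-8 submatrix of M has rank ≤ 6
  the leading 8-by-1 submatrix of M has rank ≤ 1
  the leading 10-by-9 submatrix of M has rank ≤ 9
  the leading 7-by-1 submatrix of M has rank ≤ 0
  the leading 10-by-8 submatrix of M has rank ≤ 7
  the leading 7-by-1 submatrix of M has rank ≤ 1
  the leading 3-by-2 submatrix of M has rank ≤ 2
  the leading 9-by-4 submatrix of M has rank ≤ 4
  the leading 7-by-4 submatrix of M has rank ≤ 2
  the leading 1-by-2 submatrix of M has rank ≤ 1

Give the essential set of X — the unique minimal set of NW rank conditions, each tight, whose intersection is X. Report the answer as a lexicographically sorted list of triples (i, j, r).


Recovering R(i,j) via the rank-extension bound from the 19 conditions:

  row 1: 0 0 0 0 0 0 1 1 1 1 1
  row 2: 0 0 0 0 1 1 2 2 2 2 2
  row 3: 0 0 1 1 2 2 3 3 3 3 3
  row 4: 0 1 2 2 3 3 4 4 4 4 4
  row 5: 0 1 2 2 3 3 4 4 4 5 5
  row 6: 0 1 2 2 3 3 4 4 4 5 6
  row 7: 0 1 2 2 3 4 5 5 5 6 7
  row 8: 1 2 3 3 4 5 6 6 6 7 8
  row 9: 1 2 3 3 4 5 6 6 7 8 9
  row 10: 1 2 3 4 5 6 7 7 8 9 10
  row 11: 1 2 3 4 5 6 7 8 9 10 11

second differences of R give the permutation w = (7, 5, 3, 2, 10, 11, 6, 1, 9, 4, 8).

Rothe diagram D(w) (27 cells), 9 SE-corners (essential conditions):

[(1, 6, 0), (2, 4, 0), (3, 2, 0), (6, 6, 3), (6, 9, 4), (7, 1, 0), (7, 4, 2), (9, 4, 3), (9, 8, 6)]


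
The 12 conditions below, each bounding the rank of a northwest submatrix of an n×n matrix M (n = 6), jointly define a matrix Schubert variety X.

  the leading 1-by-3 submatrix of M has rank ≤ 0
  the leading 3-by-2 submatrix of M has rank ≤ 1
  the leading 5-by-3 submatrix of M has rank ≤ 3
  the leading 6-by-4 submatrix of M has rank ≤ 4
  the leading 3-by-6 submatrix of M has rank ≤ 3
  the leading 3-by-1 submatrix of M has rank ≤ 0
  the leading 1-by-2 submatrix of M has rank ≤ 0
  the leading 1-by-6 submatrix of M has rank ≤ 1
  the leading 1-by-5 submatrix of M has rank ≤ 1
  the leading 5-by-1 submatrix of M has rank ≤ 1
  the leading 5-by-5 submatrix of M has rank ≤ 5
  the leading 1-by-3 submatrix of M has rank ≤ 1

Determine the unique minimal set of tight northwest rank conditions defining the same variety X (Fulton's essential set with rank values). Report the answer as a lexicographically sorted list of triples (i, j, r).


Recovering R(i,j) via the rank-extension bound from the 12 conditions:

  row 1: 0 | 0 | 0 | 1 | 1 | 1
  row 2: 0 | 1 | 1 | 2 | 2 | 2
  row 3: 0 | 1 | 2 | 3 | 3 | 3
  row 4: 1 | 2 | 3 | 4 | 4 | 4
  row 5: 1 | 2 | 3 | 4 | 5 | 5
  row 6: 1 | 2 | 3 | 4 | 5 | 6

hence w(1..6) = (4, 2, 3, 1, 5, 6).

|D(w)|=5, |Ess(w)|=2:

[(1, 3, 0), (3, 1, 0)]


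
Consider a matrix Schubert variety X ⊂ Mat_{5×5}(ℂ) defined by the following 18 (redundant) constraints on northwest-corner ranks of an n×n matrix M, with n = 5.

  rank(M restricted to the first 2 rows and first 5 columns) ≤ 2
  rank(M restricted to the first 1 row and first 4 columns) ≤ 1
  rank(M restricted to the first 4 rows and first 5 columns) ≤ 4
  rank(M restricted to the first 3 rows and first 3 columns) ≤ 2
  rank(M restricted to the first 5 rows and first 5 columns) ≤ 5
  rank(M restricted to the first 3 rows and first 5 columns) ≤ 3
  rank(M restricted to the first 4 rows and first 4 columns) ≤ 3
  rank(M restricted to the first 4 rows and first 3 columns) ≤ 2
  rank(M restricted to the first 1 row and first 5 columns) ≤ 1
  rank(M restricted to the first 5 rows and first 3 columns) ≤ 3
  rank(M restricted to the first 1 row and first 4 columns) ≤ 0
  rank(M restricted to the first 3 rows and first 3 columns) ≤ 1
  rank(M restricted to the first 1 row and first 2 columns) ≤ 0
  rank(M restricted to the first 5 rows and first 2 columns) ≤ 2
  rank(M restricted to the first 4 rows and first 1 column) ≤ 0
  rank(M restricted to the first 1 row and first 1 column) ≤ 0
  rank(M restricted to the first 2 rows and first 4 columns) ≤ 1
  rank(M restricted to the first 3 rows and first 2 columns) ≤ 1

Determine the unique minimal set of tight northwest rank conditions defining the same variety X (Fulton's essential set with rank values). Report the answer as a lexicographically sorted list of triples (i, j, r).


Reconstructing r_w from the 18 given conditions:

  i=1: 0 0 0 0 1
  i=2: 0 1 1 1 2
  i=3: 0 1 1 2 3
  i=4: 0 1 2 3 4
  i=5: 1 2 3 4 5

hence w(1..5) = (5, 2, 4, 3, 1).

ℓ(w)=8; the 3 essential cells (i,j,r):

[(1, 4, 0), (3, 3, 1), (4, 1, 0)]


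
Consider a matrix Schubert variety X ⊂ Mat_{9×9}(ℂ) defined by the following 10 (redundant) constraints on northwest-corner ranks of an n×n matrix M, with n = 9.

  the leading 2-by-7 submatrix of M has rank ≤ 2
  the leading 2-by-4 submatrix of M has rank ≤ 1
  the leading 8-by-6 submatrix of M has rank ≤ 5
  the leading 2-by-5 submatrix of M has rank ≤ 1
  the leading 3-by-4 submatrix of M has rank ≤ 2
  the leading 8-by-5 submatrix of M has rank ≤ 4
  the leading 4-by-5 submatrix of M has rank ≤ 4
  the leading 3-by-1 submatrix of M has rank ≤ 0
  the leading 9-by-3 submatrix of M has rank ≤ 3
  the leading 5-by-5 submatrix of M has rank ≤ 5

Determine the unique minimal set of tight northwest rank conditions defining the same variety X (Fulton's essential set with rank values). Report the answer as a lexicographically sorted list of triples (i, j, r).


Rank table r_w(9×9) implied by the 10 constraints:

  i=1: 0, 1, 1, 1, 1, 1, 1, 1, 1
  i=2: 0, 1, 1, 1, 1, 2, 2, 2, 2
  i=3: 0, 1, 2, 2, 2, 3, 3, 3, 3
  i=4: 1, 2, 3, 3, 3, 4, 4, 4, 4
  i=5: 1, 2, 3, 4, 4, 5, 5, 5, 5
  i=6: 1, 2, 3, 4, 4, 5, 6, 6, 6
  i=7: 1, 2, 3, 4, 4, 5, 6, 7, 7
  i=8: 1, 2, 3, 4, 4, 5, 6, 7, 8
  i=9: 1, 2, 3, 4, 5, 6, 7, 8, 9

reading off 1-entries of Δ²R: w = (2, 6, 3, 1, 4, 7, 8, 9, 5).

Fulton essential set (3 of the 9 Rothe cells):

[(2, 5, 1), (3, 1, 0), (8, 5, 4)]


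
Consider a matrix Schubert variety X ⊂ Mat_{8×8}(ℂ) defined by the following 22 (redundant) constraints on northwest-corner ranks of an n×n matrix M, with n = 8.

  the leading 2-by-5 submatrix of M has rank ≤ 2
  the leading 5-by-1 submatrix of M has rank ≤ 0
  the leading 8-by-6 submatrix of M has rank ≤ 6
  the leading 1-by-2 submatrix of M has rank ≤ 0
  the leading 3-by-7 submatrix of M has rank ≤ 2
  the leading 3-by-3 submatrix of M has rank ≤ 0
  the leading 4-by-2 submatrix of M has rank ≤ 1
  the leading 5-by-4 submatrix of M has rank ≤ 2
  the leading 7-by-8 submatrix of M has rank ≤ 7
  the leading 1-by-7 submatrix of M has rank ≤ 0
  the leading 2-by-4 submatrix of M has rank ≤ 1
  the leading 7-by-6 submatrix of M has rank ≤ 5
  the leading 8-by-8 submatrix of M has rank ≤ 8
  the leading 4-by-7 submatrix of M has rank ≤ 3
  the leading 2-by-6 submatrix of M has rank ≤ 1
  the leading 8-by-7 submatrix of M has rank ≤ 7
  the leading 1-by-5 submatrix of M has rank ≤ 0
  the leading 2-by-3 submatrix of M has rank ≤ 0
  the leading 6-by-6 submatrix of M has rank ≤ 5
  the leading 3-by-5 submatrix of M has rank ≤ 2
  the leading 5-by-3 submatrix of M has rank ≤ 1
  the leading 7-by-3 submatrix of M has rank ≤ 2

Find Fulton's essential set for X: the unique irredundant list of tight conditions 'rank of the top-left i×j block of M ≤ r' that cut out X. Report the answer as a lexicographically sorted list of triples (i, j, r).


Propagating the 22 rank bounds to every northwest block:

  i=1: 0 | 0 | 0 | 0 | 0 | 0 | 0 | 1
  i=2: 0 | 0 | 0 | 1 | 1 | 1 | 1 | 2
  i=3: 0 | 0 | 0 | 1 | 2 | 2 | 2 | 3
  i=4: 0 | 1 | 1 | 2 | 3 | 3 | 3 | 4
  i=5: 0 | 1 | 1 | 2 | 3 | 4 | 4 | 5
  i=6: 1 | 2 | 2 | 3 | 4 | 5 | 5 | 6
  i=7: 1 | 2 | 2 | 3 | 4 | 5 | 6 | 7
  i=8: 1 | 2 | 3 | 4 | 5 | 6 | 7 | 8

the unique w with this rank table is (8, 4, 5, 2, 6, 1, 7, 3).

5 SE-corners of the 17-cell Rothe diagram give Ess(w):

[(1, 7, 0), (3, 3, 0), (5, 1, 0), (5, 3, 1), (7, 3, 2)]


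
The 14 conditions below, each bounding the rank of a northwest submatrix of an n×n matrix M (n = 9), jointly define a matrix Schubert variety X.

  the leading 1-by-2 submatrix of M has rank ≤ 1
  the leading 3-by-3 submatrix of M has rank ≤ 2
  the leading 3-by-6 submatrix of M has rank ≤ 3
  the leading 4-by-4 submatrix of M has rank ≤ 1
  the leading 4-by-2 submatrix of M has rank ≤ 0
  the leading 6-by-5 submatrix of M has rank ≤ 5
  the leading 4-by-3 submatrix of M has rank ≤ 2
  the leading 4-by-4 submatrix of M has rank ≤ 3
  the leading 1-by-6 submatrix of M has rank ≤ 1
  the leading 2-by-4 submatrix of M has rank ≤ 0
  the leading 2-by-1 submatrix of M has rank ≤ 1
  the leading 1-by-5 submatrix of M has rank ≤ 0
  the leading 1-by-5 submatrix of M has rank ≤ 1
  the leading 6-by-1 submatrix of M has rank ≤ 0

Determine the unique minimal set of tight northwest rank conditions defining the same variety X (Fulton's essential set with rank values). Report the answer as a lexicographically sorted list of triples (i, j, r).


Recovering R(i,j) via the rank-extension bound from the 14 conditions:

  0 | 0 | 0 | 0 | 0 | 1 | 1 | 1 | 1
  0 | 0 | 0 | 0 | 1 | 2 | 2 | 2 | 2
  0 | 0 | 1 | 1 | 2 | 3 | 3 | 3 | 3
  0 | 0 | 1 | 1 | 2 | 3 | 4 | 4 | 4
  0 | 1 | 2 | 2 | 3 | 4 | 5 | 5 | 5
  0 | 1 | 2 | 3 | 4 | 5 | 6 | 6 | 6
  1 | 2 | 3 | 4 | 5 | 6 | 7 | 7 | 7
  1 | 2 | 3 | 4 | 5 | 6 | 7 | 8 | 8
  1 | 2 | 3 | 4 | 5 | 6 | 7 | 8 | 9

hence w(1..9) = (6, 5, 3, 7, 2, 4, 1, 8, 9).

Rothe diagram D(w) (16 cells), 5 SE-corners (essential conditions):

[(1, 5, 0), (2, 4, 0), (4, 2, 0), (4, 4, 1), (6, 1, 0)]


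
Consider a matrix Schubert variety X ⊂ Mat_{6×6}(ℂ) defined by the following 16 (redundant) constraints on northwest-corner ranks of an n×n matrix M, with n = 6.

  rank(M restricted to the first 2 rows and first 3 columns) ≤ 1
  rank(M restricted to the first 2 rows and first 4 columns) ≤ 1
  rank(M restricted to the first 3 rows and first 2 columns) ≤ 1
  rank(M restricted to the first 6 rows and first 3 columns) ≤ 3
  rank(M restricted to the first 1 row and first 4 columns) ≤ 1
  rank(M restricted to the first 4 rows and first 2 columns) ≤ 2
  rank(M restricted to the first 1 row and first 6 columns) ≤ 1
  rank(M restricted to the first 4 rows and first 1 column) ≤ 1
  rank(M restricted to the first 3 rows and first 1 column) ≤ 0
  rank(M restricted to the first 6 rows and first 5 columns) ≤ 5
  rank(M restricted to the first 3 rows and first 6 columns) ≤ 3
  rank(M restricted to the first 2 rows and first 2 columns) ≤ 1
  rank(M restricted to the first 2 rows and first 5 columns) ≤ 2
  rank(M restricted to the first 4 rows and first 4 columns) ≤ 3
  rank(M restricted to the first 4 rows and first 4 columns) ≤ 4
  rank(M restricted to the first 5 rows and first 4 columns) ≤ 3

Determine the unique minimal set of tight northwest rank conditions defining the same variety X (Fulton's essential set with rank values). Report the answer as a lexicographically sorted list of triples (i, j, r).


The tightest implied rank at each (i,j), from the 16 conditions:

  row 1: 0 1 1 1 1 1
  row 2: 0 1 1 1 2 2
  row 3: 0 1 2 2 3 3
  row 4: 1 2 3 3 4 4
  row 5: 1 2 3 3 4 5
  row 6: 1 2 3 4 5 6

second differences of R give the permutation w = (2, 5, 3, 1, 6, 4).

Rothe diagram D(w) (6 cells), 3 SE-corners (essential conditions):

[(2, 4, 1), (3, 1, 0), (5, 4, 3)]


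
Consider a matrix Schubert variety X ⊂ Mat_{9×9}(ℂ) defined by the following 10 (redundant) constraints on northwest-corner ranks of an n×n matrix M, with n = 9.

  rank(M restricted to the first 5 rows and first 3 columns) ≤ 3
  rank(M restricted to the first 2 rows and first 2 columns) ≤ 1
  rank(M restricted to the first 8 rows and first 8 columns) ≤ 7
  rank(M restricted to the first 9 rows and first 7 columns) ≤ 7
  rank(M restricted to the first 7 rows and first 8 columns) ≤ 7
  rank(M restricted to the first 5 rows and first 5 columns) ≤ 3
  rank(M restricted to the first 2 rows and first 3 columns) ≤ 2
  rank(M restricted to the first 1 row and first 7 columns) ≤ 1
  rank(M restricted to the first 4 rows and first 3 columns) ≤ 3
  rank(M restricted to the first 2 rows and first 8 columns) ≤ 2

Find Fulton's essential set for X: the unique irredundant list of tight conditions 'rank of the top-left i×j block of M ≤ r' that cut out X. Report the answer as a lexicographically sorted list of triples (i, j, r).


Rank table r_w(9×9) implied by the 10 constraints:

  i=1: 1 1 1 1 1 1 1 1 1
  i=2: 1 1 2 2 2 2 2 2 2
  i=3: 1 2 3 3 3 3 3 3 3
  i=4: 1 2 3 3 3 4 4 4 4
  i=5: 1 2 3 3 3 4 5 5 5
  i=6: 1 2 3 4 4 5 6 6 6
  i=7: 1 2 3 4 5 6 7 7 7
  i=8: 1 2 3 4 5 6 7 7 8
  i=9: 1 2 3 4 5 6 7 8 9

so w = (1, 3, 2, 6, 7, 4, 5, 9, 8).

3 SE-corners of the 6-cell Rothe diagram give Ess(w):

[(2, 2, 1), (5, 5, 3), (8, 8, 7)]


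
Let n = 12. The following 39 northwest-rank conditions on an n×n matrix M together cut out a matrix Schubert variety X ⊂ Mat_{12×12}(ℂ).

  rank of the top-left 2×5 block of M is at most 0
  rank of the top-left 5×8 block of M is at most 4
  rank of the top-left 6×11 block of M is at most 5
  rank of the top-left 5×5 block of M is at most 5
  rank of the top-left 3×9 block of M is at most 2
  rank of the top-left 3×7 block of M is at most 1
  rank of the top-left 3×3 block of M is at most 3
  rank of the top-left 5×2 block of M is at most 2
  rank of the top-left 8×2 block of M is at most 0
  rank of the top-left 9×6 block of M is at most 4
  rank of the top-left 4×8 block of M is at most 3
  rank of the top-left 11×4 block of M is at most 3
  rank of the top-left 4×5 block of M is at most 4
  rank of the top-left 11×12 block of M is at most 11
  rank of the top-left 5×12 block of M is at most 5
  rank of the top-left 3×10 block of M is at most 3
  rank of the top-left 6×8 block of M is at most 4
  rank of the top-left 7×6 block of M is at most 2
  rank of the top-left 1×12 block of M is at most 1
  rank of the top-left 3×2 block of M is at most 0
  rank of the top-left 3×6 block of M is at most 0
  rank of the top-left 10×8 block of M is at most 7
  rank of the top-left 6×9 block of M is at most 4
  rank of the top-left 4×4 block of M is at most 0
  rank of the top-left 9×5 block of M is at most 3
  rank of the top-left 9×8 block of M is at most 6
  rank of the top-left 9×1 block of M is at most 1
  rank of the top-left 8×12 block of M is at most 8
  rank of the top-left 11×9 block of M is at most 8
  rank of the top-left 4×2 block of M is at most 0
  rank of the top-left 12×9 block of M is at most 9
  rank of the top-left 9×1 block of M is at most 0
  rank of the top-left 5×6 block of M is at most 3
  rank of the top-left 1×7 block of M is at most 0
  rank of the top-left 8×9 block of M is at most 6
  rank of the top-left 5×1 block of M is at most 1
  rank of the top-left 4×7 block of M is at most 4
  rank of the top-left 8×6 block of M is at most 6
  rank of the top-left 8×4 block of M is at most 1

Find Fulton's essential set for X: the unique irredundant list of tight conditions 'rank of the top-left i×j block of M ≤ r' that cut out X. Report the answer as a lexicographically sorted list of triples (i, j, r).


Computing R[i][j] = min implied NW-rank bound (n=12, 39 conditions):

  row 1: 0 | 0 | 0 | 0 | 0 | 0 | 0 | 1 | 1 | 1 | 1 | 1
  row 2: 0 | 0 | 0 | 0 | 0 | 0 | 1 | 2 | 2 | 2 | 2 | 2
  row 3: 0 | 0 | 0 | 0 | 0 | 0 | 1 | 2 | 2 | 3 | 3 | 3
  row 4: 0 | 0 | 0 | 0 | 1 | 1 | 2 | 3 | 3 | 4 | 4 | 4
  row 5: 0 | 0 | 1 | 1 | 2 | 2 | 3 | 4 | 4 | 5 | 5 | 5
  row 6: 0 | 0 | 1 | 1 | 2 | 2 | 3 | 4 | 4 | 5 | 5 | 6
  row 7: 0 | 0 | 1 | 1 | 2 | 2 | 3 | 4 | 5 | 6 | 6 | 7
  row 8: 0 | 0 | 1 | 1 | 2 | 3 | 4 | 5 | 6 | 7 | 7 | 8
  row 9: 0 | 1 | 2 | 2 | 3 | 4 | 5 | 6 | 7 | 8 | 8 | 9
  row 10: 1 | 2 | 3 | 3 | 4 | 5 | 6 | 7 | 8 | 9 | 9 | 10
  row 11: 1 | 2 | 3 | 3 | 4 | 5 | 6 | 7 | 8 | 9 | 10 | 11
  row 12: 1 | 2 | 3 | 4 | 5 | 6 | 7 | 8 | 9 | 10 | 11 | 12

so w = (8, 7, 10, 5, 3, 12, 9, 6, 2, 1, 11, 4).

D(w) has 41 cells with 11 SE-corners; essential set:

[(1, 7, 0), (3, 6, 0), (3, 9, 2), (4, 4, 0), (6, 9, 4), (6, 11, 5), (7, 6, 2), (8, 2, 0), (8, 4, 1), (9, 1, 0), (11, 4, 3)]


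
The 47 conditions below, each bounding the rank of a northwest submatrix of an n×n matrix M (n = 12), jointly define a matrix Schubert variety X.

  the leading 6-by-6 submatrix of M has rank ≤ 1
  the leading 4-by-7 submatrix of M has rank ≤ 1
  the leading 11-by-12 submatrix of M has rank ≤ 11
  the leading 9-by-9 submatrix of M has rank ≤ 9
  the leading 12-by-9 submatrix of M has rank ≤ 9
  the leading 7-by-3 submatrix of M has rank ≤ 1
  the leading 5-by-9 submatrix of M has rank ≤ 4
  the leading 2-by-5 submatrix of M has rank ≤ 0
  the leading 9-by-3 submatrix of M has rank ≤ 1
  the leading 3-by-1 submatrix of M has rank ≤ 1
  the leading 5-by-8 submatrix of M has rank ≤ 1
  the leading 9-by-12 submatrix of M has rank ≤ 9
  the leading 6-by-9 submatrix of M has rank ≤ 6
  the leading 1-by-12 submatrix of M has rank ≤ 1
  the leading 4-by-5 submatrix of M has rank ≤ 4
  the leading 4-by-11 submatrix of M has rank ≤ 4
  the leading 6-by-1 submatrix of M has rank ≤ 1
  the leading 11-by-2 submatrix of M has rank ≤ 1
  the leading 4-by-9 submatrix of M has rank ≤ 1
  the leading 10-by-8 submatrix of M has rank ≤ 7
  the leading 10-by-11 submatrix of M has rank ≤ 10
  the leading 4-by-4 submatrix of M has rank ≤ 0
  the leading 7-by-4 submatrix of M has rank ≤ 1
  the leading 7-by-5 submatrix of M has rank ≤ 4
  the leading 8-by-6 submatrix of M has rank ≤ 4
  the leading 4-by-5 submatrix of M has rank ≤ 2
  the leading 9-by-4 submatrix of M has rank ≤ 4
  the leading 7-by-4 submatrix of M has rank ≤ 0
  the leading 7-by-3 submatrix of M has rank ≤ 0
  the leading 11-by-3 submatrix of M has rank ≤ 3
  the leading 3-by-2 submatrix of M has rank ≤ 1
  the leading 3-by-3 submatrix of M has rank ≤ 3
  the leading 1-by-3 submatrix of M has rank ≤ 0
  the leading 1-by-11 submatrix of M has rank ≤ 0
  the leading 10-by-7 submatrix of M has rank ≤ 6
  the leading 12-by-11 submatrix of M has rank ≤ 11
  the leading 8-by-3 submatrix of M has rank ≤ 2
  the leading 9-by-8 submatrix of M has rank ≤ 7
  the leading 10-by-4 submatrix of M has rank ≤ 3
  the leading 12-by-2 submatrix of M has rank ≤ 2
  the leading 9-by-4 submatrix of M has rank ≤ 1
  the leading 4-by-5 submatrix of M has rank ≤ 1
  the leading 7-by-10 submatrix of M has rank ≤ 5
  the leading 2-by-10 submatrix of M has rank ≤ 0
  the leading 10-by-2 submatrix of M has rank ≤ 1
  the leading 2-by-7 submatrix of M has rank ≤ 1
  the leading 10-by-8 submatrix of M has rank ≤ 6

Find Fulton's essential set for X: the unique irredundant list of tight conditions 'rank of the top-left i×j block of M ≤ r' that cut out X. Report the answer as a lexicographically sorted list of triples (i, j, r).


Propagating the 47 rank bounds to every northwest block:

  R[1]: 0 | 0 | 0 | 0 | 0 | 0 | 0 | 0 | 0 | 0 | 0 | 1
  R[2]: 0 | 0 | 0 | 0 | 0 | 0 | 0 | 0 | 0 | 0 | 1 | 2
  R[3]: 0 | 0 | 0 | 0 | 1 | 1 | 1 | 1 | 1 | 1 | 2 | 3
  R[4]: 0 | 0 | 0 | 0 | 1 | 1 | 1 | 1 | 1 | 2 | 3 | 4
  R[5]: 0 | 0 | 0 | 0 | 1 | 1 | 1 | 1 | 2 | 3 | 4 | 5
  R[6]: 0 | 0 | 0 | 0 | 1 | 1 | 2 | 2 | 3 | 4 | 5 | 6
  R[7]: 0 | 0 | 0 | 0 | 1 | 2 | 3 | 3 | 4 | 5 | 6 | 7
  R[8]: 1 | 1 | 1 | 1 | 2 | 3 | 4 | 4 | 5 | 6 | 7 | 8
  R[9]: 1 | 1 | 1 | 1 | 2 | 3 | 4 | 5 | 6 | 7 | 8 | 9
  R[10]: 1 | 1 | 2 | 2 | 3 | 4 | 5 | 6 | 7 | 8 | 9 | 10
  R[11]: 1 | 1 | 2 | 3 | 4 | 5 | 6 | 7 | 8 | 9 | 10 | 11
  R[12]: 1 | 2 | 3 | 4 | 5 | 6 | 7 | 8 | 9 | 10 | 11 | 12

second differences of R give the permutation w = (12, 11, 5, 10, 9, 7, 6, 1, 8, 3, 4, 2).

Fulton essential set (8 of the 54 Rothe cells):

[(1, 11, 0), (2, 10, 0), (4, 9, 1), (5, 8, 1), (6, 6, 1), (7, 4, 0), (9, 4, 1), (11, 2, 1)]


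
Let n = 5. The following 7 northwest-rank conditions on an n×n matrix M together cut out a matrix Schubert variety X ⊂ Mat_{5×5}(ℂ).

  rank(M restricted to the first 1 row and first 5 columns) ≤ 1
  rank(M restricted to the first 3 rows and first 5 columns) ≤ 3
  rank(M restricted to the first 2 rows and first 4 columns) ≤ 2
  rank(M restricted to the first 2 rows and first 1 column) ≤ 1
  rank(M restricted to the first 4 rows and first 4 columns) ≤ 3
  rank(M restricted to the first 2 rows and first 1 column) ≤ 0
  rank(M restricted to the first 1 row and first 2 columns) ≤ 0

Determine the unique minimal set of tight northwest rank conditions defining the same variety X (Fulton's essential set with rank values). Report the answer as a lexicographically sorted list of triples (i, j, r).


Computing R[i][j] = min implied NW-rank bound (n=5, 7 conditions):

  i=1: 0, 0, 1, 1, 1
  i=2: 0, 1, 2, 2, 2
  i=3: 1, 2, 3, 3, 3
  i=4: 1, 2, 3, 3, 4
  i=5: 1, 2, 3, 4, 5

giving w = (3, 2, 1, 5, 4) via Δ²R.

ℓ(w)=4; the 3 essential cells (i,j,r):

[(1, 2, 0), (2, 1, 0), (4, 4, 3)]


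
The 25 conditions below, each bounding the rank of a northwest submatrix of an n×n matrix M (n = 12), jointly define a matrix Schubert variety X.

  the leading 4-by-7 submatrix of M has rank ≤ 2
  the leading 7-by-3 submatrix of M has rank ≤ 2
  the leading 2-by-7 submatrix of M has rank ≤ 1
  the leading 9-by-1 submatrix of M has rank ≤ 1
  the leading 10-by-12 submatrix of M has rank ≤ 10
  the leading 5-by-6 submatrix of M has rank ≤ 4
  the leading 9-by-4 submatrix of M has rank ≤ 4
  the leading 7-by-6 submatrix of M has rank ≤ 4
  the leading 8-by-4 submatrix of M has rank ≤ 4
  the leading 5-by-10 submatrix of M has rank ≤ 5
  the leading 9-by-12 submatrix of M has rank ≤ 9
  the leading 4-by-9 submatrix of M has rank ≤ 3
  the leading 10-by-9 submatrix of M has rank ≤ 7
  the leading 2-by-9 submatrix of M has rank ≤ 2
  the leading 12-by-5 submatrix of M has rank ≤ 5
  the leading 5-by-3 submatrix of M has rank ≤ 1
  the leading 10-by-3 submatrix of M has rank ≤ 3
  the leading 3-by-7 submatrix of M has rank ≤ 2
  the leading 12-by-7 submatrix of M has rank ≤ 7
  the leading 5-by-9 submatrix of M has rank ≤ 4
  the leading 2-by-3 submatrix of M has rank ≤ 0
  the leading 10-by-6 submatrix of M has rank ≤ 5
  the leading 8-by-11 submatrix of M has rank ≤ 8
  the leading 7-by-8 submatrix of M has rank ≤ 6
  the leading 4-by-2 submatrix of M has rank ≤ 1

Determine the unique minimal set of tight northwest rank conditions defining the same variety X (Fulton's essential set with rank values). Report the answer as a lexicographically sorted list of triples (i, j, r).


Rank table r_w(12×12) implied by the 25 constraints:

  R[1]: 0 0 0 1 1 1 1 1 1 1 1 1
  R[2]: 0 0 0 1 1 1 1 2 2 2 2 2
  R[3]: 1 1 1 2 2 2 2 3 3 3 3 3
  R[4]: 1 1 1 2 2 2 2 3 3 4 4 4
  R[5]: 1 1 1 2 3 3 3 4 4 5 5 5
  R[6]: 1 2 2 3 4 4 4 5 5 6 6 6
  R[7]: 1 2 2 3 4 4 5 6 6 7 7 7
  R[8]: 1 2 3 4 5 5 6 7 7 8 8 8
  R[9]: 1 2 3 4 5 5 6 7 7 8 9 9
  R[10]: 1 2 3 4 5 5 6 7 7 8 9 10
  R[11]: 1 2 3 4 5 6 7 8 8 9 10 11
  R[12]: 1 2 3 4 5 6 7 8 9 10 11 12

the unique w with this rank table is (4, 8, 1, 10, 5, 2, 7, 3, 11, 12, 6, 9).

9 SE-corners of the 23-cell Rothe diagram give Ess(w):

[(2, 3, 0), (2, 7, 1), (4, 7, 2), (4, 9, 3), (5, 3, 1), (7, 3, 2), (7, 6, 4), (10, 6, 5), (10, 9, 7)]


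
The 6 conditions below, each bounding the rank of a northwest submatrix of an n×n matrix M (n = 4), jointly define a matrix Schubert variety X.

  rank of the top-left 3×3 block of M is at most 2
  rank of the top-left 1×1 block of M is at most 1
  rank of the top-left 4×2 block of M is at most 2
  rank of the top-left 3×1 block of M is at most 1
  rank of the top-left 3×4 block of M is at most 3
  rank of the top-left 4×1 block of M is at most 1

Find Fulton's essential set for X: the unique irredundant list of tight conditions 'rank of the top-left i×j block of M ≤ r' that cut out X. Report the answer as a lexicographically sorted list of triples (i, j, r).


Rank table r_w(4×4) implied by the 6 constraints:

  1, 1, 1, 1
  1, 2, 2, 2
  1, 2, 2, 3
  1, 2, 3, 4

the unique w with this rank table is (1, 2, 4, 3).

ℓ(w)=1; the 1 essential cell (i,j,r):

[(3, 3, 2)]


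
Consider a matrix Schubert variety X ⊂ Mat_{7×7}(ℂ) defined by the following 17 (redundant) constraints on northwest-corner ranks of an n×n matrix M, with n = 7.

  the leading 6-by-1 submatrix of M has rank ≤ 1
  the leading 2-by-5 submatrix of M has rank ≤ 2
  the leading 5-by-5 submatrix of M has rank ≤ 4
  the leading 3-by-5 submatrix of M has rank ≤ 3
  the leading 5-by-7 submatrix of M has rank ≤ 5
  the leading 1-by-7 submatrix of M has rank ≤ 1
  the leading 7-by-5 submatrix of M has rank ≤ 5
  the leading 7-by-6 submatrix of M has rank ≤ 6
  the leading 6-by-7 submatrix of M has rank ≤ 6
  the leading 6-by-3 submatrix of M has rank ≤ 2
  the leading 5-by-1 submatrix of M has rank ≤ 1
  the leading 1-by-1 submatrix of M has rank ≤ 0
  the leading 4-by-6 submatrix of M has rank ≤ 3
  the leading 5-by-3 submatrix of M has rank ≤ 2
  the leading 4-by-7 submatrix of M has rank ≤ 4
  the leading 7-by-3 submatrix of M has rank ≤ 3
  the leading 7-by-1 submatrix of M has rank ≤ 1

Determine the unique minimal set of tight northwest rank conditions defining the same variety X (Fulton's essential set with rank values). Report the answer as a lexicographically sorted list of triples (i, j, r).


Propagating the 17 rank bounds to every northwest block:

  row 1: 0, 1, 1, 1, 1, 1, 1
  row 2: 1, 2, 2, 2, 2, 2, 2
  row 3: 1, 2, 2, 3, 3, 3, 3
  row 4: 1, 2, 2, 3, 3, 3, 4
  row 5: 1, 2, 2, 3, 4, 4, 5
  row 6: 1, 2, 2, 3, 4, 5, 6
  row 7: 1, 2, 3, 4, 5, 6, 7

reading off 1-entries of Δ²R: w = (2, 1, 4, 7, 5, 6, 3).

ℓ(w)=7; the 3 essential cells (i,j,r):

[(1, 1, 0), (4, 6, 3), (6, 3, 2)]


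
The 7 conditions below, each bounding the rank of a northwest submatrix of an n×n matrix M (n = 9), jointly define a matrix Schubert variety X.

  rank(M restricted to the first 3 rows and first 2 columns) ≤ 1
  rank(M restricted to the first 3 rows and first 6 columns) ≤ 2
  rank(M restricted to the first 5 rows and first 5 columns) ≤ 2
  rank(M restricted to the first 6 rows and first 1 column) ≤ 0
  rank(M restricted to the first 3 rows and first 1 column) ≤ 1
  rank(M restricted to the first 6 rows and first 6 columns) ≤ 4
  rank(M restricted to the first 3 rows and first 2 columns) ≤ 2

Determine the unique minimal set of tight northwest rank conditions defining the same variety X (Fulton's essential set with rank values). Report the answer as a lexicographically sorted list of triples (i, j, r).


Recovering R(i,j) via the rank-extension bound from the 7 conditions:

  i=1: 0  1  1  1  1  1  1  1  1
  i=2: 0  1  2  2  2  2  2  2  2
  i=3: 0  1  2  2  2  2  3  3  3
  i=4: 0  1  2  2  2  3  4  4  4
  i=5: 0  1  2  2  2  3  4  5  5
  i=6: 0  1  2  3  3  4  5  6  6
  i=7: 1  2  3  4  4  5  6  7  7
  i=8: 1  2  3  4  5  6  7  8  8
  i=9: 1  2  3  4  5  6  7  8  9

hence w(1..9) = (2, 3, 7, 6, 8, 4, 1, 5, 9).

3 SE-corners of the 13-cell Rothe diagram give Ess(w):

[(3, 6, 2), (5, 5, 2), (6, 1, 0)]


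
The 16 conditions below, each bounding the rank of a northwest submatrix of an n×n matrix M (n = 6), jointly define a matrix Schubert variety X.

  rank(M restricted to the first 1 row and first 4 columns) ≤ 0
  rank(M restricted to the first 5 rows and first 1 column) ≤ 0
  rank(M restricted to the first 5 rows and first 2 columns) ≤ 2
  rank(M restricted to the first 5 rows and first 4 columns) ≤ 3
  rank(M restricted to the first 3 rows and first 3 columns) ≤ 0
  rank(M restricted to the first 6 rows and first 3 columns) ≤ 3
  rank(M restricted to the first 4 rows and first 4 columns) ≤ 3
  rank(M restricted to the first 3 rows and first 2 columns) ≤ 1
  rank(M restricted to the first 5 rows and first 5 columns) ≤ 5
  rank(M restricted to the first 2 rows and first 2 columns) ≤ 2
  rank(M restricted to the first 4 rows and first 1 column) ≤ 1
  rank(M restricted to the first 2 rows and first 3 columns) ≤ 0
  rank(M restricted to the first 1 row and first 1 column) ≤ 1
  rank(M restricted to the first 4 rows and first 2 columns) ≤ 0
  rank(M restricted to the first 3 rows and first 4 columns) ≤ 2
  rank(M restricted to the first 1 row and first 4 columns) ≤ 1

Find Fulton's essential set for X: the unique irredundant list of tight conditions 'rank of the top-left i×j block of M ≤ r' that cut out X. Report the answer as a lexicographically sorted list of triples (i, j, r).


Recovering R(i,j) via the rank-extension bound from the 16 conditions:

  0  0  0  0  1  1
  0  0  0  1  2  2
  0  0  0  1  2  3
  0  0  1  2  3  4
  0  1  2  3  4  5
  1  2  3  4  5  6

the unique w with this rank table is (5, 4, 6, 3, 2, 1).

Rothe diagram D(w) (13 cells), 4 SE-corners (essential conditions):

[(1, 4, 0), (3, 3, 0), (4, 2, 0), (5, 1, 0)]
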